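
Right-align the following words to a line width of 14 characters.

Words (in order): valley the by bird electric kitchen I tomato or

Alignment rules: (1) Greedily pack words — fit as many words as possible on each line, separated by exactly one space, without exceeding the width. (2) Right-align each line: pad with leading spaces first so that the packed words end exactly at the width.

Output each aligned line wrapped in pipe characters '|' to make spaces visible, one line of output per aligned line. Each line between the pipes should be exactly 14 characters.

Answer: | valley the by|
| bird electric|
|     kitchen I|
|     tomato or|

Derivation:
Line 1: ['valley', 'the', 'by'] (min_width=13, slack=1)
Line 2: ['bird', 'electric'] (min_width=13, slack=1)
Line 3: ['kitchen', 'I'] (min_width=9, slack=5)
Line 4: ['tomato', 'or'] (min_width=9, slack=5)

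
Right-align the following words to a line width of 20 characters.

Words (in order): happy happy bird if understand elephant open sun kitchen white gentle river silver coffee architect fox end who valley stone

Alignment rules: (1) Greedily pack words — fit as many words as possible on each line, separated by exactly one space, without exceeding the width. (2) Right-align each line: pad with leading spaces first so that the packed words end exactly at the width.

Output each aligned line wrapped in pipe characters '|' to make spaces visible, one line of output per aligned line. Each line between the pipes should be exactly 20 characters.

Line 1: ['happy', 'happy', 'bird', 'if'] (min_width=19, slack=1)
Line 2: ['understand', 'elephant'] (min_width=19, slack=1)
Line 3: ['open', 'sun', 'kitchen'] (min_width=16, slack=4)
Line 4: ['white', 'gentle', 'river'] (min_width=18, slack=2)
Line 5: ['silver', 'coffee'] (min_width=13, slack=7)
Line 6: ['architect', 'fox', 'end'] (min_width=17, slack=3)
Line 7: ['who', 'valley', 'stone'] (min_width=16, slack=4)

Answer: | happy happy bird if|
| understand elephant|
|    open sun kitchen|
|  white gentle river|
|       silver coffee|
|   architect fox end|
|    who valley stone|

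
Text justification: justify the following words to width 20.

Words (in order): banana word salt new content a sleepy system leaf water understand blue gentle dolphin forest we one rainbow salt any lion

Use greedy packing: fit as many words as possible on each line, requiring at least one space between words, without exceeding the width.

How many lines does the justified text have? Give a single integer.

Line 1: ['banana', 'word', 'salt', 'new'] (min_width=20, slack=0)
Line 2: ['content', 'a', 'sleepy'] (min_width=16, slack=4)
Line 3: ['system', 'leaf', 'water'] (min_width=17, slack=3)
Line 4: ['understand', 'blue'] (min_width=15, slack=5)
Line 5: ['gentle', 'dolphin'] (min_width=14, slack=6)
Line 6: ['forest', 'we', 'one'] (min_width=13, slack=7)
Line 7: ['rainbow', 'salt', 'any'] (min_width=16, slack=4)
Line 8: ['lion'] (min_width=4, slack=16)
Total lines: 8

Answer: 8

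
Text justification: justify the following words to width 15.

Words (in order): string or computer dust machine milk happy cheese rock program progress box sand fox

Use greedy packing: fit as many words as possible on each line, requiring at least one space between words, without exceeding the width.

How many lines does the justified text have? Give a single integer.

Line 1: ['string', 'or'] (min_width=9, slack=6)
Line 2: ['computer', 'dust'] (min_width=13, slack=2)
Line 3: ['machine', 'milk'] (min_width=12, slack=3)
Line 4: ['happy', 'cheese'] (min_width=12, slack=3)
Line 5: ['rock', 'program'] (min_width=12, slack=3)
Line 6: ['progress', 'box'] (min_width=12, slack=3)
Line 7: ['sand', 'fox'] (min_width=8, slack=7)
Total lines: 7

Answer: 7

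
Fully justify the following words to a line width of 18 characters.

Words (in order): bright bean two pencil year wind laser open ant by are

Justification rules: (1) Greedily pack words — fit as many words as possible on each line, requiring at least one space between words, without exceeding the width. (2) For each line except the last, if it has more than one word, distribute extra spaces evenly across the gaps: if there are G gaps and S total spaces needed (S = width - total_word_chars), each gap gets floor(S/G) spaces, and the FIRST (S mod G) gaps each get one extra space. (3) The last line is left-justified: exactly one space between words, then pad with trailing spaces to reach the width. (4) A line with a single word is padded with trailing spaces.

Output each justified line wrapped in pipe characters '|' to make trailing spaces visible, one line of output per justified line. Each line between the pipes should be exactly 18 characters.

Answer: |bright   bean  two|
|pencil  year  wind|
|laser  open ant by|
|are               |

Derivation:
Line 1: ['bright', 'bean', 'two'] (min_width=15, slack=3)
Line 2: ['pencil', 'year', 'wind'] (min_width=16, slack=2)
Line 3: ['laser', 'open', 'ant', 'by'] (min_width=17, slack=1)
Line 4: ['are'] (min_width=3, slack=15)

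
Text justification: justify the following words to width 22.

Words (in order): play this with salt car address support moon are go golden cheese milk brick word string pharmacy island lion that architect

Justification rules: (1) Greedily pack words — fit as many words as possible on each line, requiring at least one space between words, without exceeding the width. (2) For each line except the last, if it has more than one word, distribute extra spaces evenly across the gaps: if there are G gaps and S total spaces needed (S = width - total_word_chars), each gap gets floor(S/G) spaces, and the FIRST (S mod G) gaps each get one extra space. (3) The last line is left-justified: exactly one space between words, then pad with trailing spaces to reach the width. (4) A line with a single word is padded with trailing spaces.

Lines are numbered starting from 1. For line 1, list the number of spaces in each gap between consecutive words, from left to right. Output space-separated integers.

Line 1: ['play', 'this', 'with', 'salt'] (min_width=19, slack=3)
Line 2: ['car', 'address', 'support'] (min_width=19, slack=3)
Line 3: ['moon', 'are', 'go', 'golden'] (min_width=18, slack=4)
Line 4: ['cheese', 'milk', 'brick', 'word'] (min_width=22, slack=0)
Line 5: ['string', 'pharmacy', 'island'] (min_width=22, slack=0)
Line 6: ['lion', 'that', 'architect'] (min_width=19, slack=3)

Answer: 2 2 2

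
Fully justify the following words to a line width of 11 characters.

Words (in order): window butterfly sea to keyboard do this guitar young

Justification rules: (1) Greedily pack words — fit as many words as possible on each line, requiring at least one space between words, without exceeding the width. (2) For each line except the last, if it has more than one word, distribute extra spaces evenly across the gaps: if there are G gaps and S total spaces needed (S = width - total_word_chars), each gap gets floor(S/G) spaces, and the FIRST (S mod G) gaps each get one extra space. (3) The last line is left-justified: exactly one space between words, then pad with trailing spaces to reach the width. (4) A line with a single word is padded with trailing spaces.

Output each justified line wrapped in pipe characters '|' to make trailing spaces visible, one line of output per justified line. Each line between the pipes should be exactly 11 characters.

Line 1: ['window'] (min_width=6, slack=5)
Line 2: ['butterfly'] (min_width=9, slack=2)
Line 3: ['sea', 'to'] (min_width=6, slack=5)
Line 4: ['keyboard', 'do'] (min_width=11, slack=0)
Line 5: ['this', 'guitar'] (min_width=11, slack=0)
Line 6: ['young'] (min_width=5, slack=6)

Answer: |window     |
|butterfly  |
|sea      to|
|keyboard do|
|this guitar|
|young      |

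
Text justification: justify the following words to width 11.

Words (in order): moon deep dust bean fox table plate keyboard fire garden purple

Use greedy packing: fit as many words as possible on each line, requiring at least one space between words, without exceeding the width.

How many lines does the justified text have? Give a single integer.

Line 1: ['moon', 'deep'] (min_width=9, slack=2)
Line 2: ['dust', 'bean'] (min_width=9, slack=2)
Line 3: ['fox', 'table'] (min_width=9, slack=2)
Line 4: ['plate'] (min_width=5, slack=6)
Line 5: ['keyboard'] (min_width=8, slack=3)
Line 6: ['fire', 'garden'] (min_width=11, slack=0)
Line 7: ['purple'] (min_width=6, slack=5)
Total lines: 7

Answer: 7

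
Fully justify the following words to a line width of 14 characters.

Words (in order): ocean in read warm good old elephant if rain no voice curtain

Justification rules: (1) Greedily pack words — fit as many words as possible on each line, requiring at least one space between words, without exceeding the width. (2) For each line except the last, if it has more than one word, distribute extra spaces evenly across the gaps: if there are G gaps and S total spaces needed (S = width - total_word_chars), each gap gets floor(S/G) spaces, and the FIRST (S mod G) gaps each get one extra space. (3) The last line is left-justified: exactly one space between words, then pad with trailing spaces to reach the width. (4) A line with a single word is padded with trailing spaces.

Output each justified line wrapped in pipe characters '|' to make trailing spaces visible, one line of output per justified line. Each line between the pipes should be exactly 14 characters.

Line 1: ['ocean', 'in', 'read'] (min_width=13, slack=1)
Line 2: ['warm', 'good', 'old'] (min_width=13, slack=1)
Line 3: ['elephant', 'if'] (min_width=11, slack=3)
Line 4: ['rain', 'no', 'voice'] (min_width=13, slack=1)
Line 5: ['curtain'] (min_width=7, slack=7)

Answer: |ocean  in read|
|warm  good old|
|elephant    if|
|rain  no voice|
|curtain       |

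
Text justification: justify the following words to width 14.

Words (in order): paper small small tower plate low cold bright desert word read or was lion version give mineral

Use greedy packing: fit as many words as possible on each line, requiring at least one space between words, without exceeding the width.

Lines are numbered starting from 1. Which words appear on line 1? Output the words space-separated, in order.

Answer: paper small

Derivation:
Line 1: ['paper', 'small'] (min_width=11, slack=3)
Line 2: ['small', 'tower'] (min_width=11, slack=3)
Line 3: ['plate', 'low', 'cold'] (min_width=14, slack=0)
Line 4: ['bright', 'desert'] (min_width=13, slack=1)
Line 5: ['word', 'read', 'or'] (min_width=12, slack=2)
Line 6: ['was', 'lion'] (min_width=8, slack=6)
Line 7: ['version', 'give'] (min_width=12, slack=2)
Line 8: ['mineral'] (min_width=7, slack=7)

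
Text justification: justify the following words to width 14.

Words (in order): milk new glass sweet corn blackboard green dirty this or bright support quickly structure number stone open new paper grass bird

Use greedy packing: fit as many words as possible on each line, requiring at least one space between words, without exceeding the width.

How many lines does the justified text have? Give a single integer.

Answer: 11

Derivation:
Line 1: ['milk', 'new', 'glass'] (min_width=14, slack=0)
Line 2: ['sweet', 'corn'] (min_width=10, slack=4)
Line 3: ['blackboard'] (min_width=10, slack=4)
Line 4: ['green', 'dirty'] (min_width=11, slack=3)
Line 5: ['this', 'or', 'bright'] (min_width=14, slack=0)
Line 6: ['support'] (min_width=7, slack=7)
Line 7: ['quickly'] (min_width=7, slack=7)
Line 8: ['structure'] (min_width=9, slack=5)
Line 9: ['number', 'stone'] (min_width=12, slack=2)
Line 10: ['open', 'new', 'paper'] (min_width=14, slack=0)
Line 11: ['grass', 'bird'] (min_width=10, slack=4)
Total lines: 11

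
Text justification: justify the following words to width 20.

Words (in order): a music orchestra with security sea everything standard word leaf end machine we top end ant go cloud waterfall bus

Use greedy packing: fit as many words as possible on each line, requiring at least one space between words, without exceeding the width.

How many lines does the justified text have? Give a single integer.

Answer: 7

Derivation:
Line 1: ['a', 'music', 'orchestra'] (min_width=17, slack=3)
Line 2: ['with', 'security', 'sea'] (min_width=17, slack=3)
Line 3: ['everything', 'standard'] (min_width=19, slack=1)
Line 4: ['word', 'leaf', 'end'] (min_width=13, slack=7)
Line 5: ['machine', 'we', 'top', 'end'] (min_width=18, slack=2)
Line 6: ['ant', 'go', 'cloud'] (min_width=12, slack=8)
Line 7: ['waterfall', 'bus'] (min_width=13, slack=7)
Total lines: 7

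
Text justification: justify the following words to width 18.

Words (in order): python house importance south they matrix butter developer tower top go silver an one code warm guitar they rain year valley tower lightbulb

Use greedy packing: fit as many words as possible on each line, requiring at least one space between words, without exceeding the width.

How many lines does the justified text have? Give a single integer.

Answer: 9

Derivation:
Line 1: ['python', 'house'] (min_width=12, slack=6)
Line 2: ['importance', 'south'] (min_width=16, slack=2)
Line 3: ['they', 'matrix', 'butter'] (min_width=18, slack=0)
Line 4: ['developer', 'tower'] (min_width=15, slack=3)
Line 5: ['top', 'go', 'silver', 'an'] (min_width=16, slack=2)
Line 6: ['one', 'code', 'warm'] (min_width=13, slack=5)
Line 7: ['guitar', 'they', 'rain'] (min_width=16, slack=2)
Line 8: ['year', 'valley', 'tower'] (min_width=17, slack=1)
Line 9: ['lightbulb'] (min_width=9, slack=9)
Total lines: 9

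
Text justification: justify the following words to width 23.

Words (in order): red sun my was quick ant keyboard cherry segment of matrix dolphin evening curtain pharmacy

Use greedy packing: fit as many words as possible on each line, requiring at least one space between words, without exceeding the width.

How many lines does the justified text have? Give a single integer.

Line 1: ['red', 'sun', 'my', 'was', 'quick'] (min_width=20, slack=3)
Line 2: ['ant', 'keyboard', 'cherry'] (min_width=19, slack=4)
Line 3: ['segment', 'of', 'matrix'] (min_width=17, slack=6)
Line 4: ['dolphin', 'evening', 'curtain'] (min_width=23, slack=0)
Line 5: ['pharmacy'] (min_width=8, slack=15)
Total lines: 5

Answer: 5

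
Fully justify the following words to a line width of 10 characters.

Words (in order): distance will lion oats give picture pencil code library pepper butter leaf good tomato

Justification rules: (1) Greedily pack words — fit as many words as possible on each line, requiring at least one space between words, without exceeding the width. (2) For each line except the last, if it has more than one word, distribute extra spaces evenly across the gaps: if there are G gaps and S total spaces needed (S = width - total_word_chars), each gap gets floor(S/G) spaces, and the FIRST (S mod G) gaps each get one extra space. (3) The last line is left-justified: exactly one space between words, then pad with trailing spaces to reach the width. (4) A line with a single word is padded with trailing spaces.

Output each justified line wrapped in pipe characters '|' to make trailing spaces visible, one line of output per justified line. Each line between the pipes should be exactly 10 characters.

Line 1: ['distance'] (min_width=8, slack=2)
Line 2: ['will', 'lion'] (min_width=9, slack=1)
Line 3: ['oats', 'give'] (min_width=9, slack=1)
Line 4: ['picture'] (min_width=7, slack=3)
Line 5: ['pencil'] (min_width=6, slack=4)
Line 6: ['code'] (min_width=4, slack=6)
Line 7: ['library'] (min_width=7, slack=3)
Line 8: ['pepper'] (min_width=6, slack=4)
Line 9: ['butter'] (min_width=6, slack=4)
Line 10: ['leaf', 'good'] (min_width=9, slack=1)
Line 11: ['tomato'] (min_width=6, slack=4)

Answer: |distance  |
|will  lion|
|oats  give|
|picture   |
|pencil    |
|code      |
|library   |
|pepper    |
|butter    |
|leaf  good|
|tomato    |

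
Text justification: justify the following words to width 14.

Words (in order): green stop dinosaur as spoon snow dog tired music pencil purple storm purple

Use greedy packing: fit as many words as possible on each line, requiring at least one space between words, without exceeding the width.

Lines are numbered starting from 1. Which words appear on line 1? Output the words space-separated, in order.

Answer: green stop

Derivation:
Line 1: ['green', 'stop'] (min_width=10, slack=4)
Line 2: ['dinosaur', 'as'] (min_width=11, slack=3)
Line 3: ['spoon', 'snow', 'dog'] (min_width=14, slack=0)
Line 4: ['tired', 'music'] (min_width=11, slack=3)
Line 5: ['pencil', 'purple'] (min_width=13, slack=1)
Line 6: ['storm', 'purple'] (min_width=12, slack=2)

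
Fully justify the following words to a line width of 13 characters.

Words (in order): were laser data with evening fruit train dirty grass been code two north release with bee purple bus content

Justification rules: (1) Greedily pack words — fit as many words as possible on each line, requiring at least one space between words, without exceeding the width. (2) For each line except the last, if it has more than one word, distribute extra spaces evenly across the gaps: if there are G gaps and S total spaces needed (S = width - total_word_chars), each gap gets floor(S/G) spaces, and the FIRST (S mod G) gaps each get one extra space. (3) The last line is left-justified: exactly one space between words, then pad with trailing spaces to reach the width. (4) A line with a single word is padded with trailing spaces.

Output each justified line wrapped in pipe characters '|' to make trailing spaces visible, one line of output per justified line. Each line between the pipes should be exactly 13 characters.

Line 1: ['were', 'laser'] (min_width=10, slack=3)
Line 2: ['data', 'with'] (min_width=9, slack=4)
Line 3: ['evening', 'fruit'] (min_width=13, slack=0)
Line 4: ['train', 'dirty'] (min_width=11, slack=2)
Line 5: ['grass', 'been'] (min_width=10, slack=3)
Line 6: ['code', 'two'] (min_width=8, slack=5)
Line 7: ['north', 'release'] (min_width=13, slack=0)
Line 8: ['with', 'bee'] (min_width=8, slack=5)
Line 9: ['purple', 'bus'] (min_width=10, slack=3)
Line 10: ['content'] (min_width=7, slack=6)

Answer: |were    laser|
|data     with|
|evening fruit|
|train   dirty|
|grass    been|
|code      two|
|north release|
|with      bee|
|purple    bus|
|content      |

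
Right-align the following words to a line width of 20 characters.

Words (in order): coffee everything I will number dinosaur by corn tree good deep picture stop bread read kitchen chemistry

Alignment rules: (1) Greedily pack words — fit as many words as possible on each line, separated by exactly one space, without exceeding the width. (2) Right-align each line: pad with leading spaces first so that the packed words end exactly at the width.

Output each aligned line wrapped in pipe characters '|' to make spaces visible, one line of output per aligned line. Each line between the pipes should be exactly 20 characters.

Line 1: ['coffee', 'everything', 'I'] (min_width=19, slack=1)
Line 2: ['will', 'number', 'dinosaur'] (min_width=20, slack=0)
Line 3: ['by', 'corn', 'tree', 'good'] (min_width=17, slack=3)
Line 4: ['deep', 'picture', 'stop'] (min_width=17, slack=3)
Line 5: ['bread', 'read', 'kitchen'] (min_width=18, slack=2)
Line 6: ['chemistry'] (min_width=9, slack=11)

Answer: | coffee everything I|
|will number dinosaur|
|   by corn tree good|
|   deep picture stop|
|  bread read kitchen|
|           chemistry|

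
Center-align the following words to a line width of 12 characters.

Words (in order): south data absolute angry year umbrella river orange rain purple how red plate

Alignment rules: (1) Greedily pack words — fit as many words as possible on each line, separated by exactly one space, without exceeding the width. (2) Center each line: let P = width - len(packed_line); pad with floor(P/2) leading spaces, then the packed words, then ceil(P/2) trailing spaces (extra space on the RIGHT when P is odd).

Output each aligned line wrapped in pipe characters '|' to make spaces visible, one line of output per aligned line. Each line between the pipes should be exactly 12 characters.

Answer: | south data |
|  absolute  |
| angry year |
|  umbrella  |
|river orange|
|rain purple |
|  how red   |
|   plate    |

Derivation:
Line 1: ['south', 'data'] (min_width=10, slack=2)
Line 2: ['absolute'] (min_width=8, slack=4)
Line 3: ['angry', 'year'] (min_width=10, slack=2)
Line 4: ['umbrella'] (min_width=8, slack=4)
Line 5: ['river', 'orange'] (min_width=12, slack=0)
Line 6: ['rain', 'purple'] (min_width=11, slack=1)
Line 7: ['how', 'red'] (min_width=7, slack=5)
Line 8: ['plate'] (min_width=5, slack=7)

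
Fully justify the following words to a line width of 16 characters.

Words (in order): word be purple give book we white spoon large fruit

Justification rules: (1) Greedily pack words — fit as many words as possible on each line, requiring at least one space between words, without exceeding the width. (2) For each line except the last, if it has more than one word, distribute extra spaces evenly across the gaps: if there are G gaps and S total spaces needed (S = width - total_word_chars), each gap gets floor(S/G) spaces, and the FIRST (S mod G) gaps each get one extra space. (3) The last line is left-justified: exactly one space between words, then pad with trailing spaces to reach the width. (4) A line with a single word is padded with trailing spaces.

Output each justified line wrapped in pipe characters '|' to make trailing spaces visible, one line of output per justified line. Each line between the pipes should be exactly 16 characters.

Line 1: ['word', 'be', 'purple'] (min_width=14, slack=2)
Line 2: ['give', 'book', 'we'] (min_width=12, slack=4)
Line 3: ['white', 'spoon'] (min_width=11, slack=5)
Line 4: ['large', 'fruit'] (min_width=11, slack=5)

Answer: |word  be  purple|
|give   book   we|
|white      spoon|
|large fruit     |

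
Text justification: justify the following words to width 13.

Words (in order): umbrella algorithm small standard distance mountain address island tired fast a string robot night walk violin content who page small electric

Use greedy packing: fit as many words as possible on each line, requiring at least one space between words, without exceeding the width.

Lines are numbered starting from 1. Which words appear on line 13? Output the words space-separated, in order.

Line 1: ['umbrella'] (min_width=8, slack=5)
Line 2: ['algorithm'] (min_width=9, slack=4)
Line 3: ['small'] (min_width=5, slack=8)
Line 4: ['standard'] (min_width=8, slack=5)
Line 5: ['distance'] (min_width=8, slack=5)
Line 6: ['mountain'] (min_width=8, slack=5)
Line 7: ['address'] (min_width=7, slack=6)
Line 8: ['island', 'tired'] (min_width=12, slack=1)
Line 9: ['fast', 'a', 'string'] (min_width=13, slack=0)
Line 10: ['robot', 'night'] (min_width=11, slack=2)
Line 11: ['walk', 'violin'] (min_width=11, slack=2)
Line 12: ['content', 'who'] (min_width=11, slack=2)
Line 13: ['page', 'small'] (min_width=10, slack=3)
Line 14: ['electric'] (min_width=8, slack=5)

Answer: page small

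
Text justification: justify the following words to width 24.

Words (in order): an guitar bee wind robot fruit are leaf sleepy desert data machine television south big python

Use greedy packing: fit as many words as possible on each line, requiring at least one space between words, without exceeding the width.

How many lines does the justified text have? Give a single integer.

Line 1: ['an', 'guitar', 'bee', 'wind', 'robot'] (min_width=24, slack=0)
Line 2: ['fruit', 'are', 'leaf', 'sleepy'] (min_width=21, slack=3)
Line 3: ['desert', 'data', 'machine'] (min_width=19, slack=5)
Line 4: ['television', 'south', 'big'] (min_width=20, slack=4)
Line 5: ['python'] (min_width=6, slack=18)
Total lines: 5

Answer: 5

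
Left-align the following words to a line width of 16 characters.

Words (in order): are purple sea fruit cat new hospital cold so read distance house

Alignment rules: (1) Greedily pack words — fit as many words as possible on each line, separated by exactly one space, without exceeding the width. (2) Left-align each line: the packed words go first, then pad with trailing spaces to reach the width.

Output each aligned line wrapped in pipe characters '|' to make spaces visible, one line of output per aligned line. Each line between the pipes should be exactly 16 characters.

Line 1: ['are', 'purple', 'sea'] (min_width=14, slack=2)
Line 2: ['fruit', 'cat', 'new'] (min_width=13, slack=3)
Line 3: ['hospital', 'cold', 'so'] (min_width=16, slack=0)
Line 4: ['read', 'distance'] (min_width=13, slack=3)
Line 5: ['house'] (min_width=5, slack=11)

Answer: |are purple sea  |
|fruit cat new   |
|hospital cold so|
|read distance   |
|house           |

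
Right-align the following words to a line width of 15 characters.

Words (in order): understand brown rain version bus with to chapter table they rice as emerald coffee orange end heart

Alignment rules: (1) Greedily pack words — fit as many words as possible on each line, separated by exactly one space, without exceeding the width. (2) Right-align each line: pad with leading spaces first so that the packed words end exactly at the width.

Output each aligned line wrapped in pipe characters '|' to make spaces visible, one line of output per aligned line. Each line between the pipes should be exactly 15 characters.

Line 1: ['understand'] (min_width=10, slack=5)
Line 2: ['brown', 'rain'] (min_width=10, slack=5)
Line 3: ['version', 'bus'] (min_width=11, slack=4)
Line 4: ['with', 'to', 'chapter'] (min_width=15, slack=0)
Line 5: ['table', 'they', 'rice'] (min_width=15, slack=0)
Line 6: ['as', 'emerald'] (min_width=10, slack=5)
Line 7: ['coffee', 'orange'] (min_width=13, slack=2)
Line 8: ['end', 'heart'] (min_width=9, slack=6)

Answer: |     understand|
|     brown rain|
|    version bus|
|with to chapter|
|table they rice|
|     as emerald|
|  coffee orange|
|      end heart|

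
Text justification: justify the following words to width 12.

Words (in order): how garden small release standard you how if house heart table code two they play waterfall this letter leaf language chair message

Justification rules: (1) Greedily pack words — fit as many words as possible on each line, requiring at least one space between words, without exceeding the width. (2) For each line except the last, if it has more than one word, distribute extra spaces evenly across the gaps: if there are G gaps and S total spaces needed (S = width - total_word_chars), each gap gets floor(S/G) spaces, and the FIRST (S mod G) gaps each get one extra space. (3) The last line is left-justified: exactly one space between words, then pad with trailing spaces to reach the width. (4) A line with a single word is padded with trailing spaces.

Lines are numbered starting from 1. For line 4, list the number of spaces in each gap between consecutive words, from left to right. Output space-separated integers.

Line 1: ['how', 'garden'] (min_width=10, slack=2)
Line 2: ['small'] (min_width=5, slack=7)
Line 3: ['release'] (min_width=7, slack=5)
Line 4: ['standard', 'you'] (min_width=12, slack=0)
Line 5: ['how', 'if', 'house'] (min_width=12, slack=0)
Line 6: ['heart', 'table'] (min_width=11, slack=1)
Line 7: ['code', 'two'] (min_width=8, slack=4)
Line 8: ['they', 'play'] (min_width=9, slack=3)
Line 9: ['waterfall'] (min_width=9, slack=3)
Line 10: ['this', 'letter'] (min_width=11, slack=1)
Line 11: ['leaf'] (min_width=4, slack=8)
Line 12: ['language'] (min_width=8, slack=4)
Line 13: ['chair'] (min_width=5, slack=7)
Line 14: ['message'] (min_width=7, slack=5)

Answer: 1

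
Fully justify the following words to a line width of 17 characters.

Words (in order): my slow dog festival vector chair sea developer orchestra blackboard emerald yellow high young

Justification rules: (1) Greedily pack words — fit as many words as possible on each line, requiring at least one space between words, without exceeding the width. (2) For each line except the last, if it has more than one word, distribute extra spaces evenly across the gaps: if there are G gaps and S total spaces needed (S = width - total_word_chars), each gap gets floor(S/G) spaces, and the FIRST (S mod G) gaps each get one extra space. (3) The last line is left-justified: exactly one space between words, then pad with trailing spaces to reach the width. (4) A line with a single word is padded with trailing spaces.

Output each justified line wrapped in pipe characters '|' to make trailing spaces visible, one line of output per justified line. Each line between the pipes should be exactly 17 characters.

Line 1: ['my', 'slow', 'dog'] (min_width=11, slack=6)
Line 2: ['festival', 'vector'] (min_width=15, slack=2)
Line 3: ['chair', 'sea'] (min_width=9, slack=8)
Line 4: ['developer'] (min_width=9, slack=8)
Line 5: ['orchestra'] (min_width=9, slack=8)
Line 6: ['blackboard'] (min_width=10, slack=7)
Line 7: ['emerald', 'yellow'] (min_width=14, slack=3)
Line 8: ['high', 'young'] (min_width=10, slack=7)

Answer: |my    slow    dog|
|festival   vector|
|chair         sea|
|developer        |
|orchestra        |
|blackboard       |
|emerald    yellow|
|high young       |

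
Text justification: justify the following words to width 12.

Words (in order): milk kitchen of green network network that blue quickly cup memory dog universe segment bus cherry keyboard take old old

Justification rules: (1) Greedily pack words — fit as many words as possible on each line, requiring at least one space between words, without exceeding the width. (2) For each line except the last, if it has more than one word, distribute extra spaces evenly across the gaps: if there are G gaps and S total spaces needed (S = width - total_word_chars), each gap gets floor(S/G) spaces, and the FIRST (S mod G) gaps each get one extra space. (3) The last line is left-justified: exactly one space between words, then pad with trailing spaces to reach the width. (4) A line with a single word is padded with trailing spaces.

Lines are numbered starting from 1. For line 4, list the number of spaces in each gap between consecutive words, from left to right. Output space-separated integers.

Answer: 1

Derivation:
Line 1: ['milk', 'kitchen'] (min_width=12, slack=0)
Line 2: ['of', 'green'] (min_width=8, slack=4)
Line 3: ['network'] (min_width=7, slack=5)
Line 4: ['network', 'that'] (min_width=12, slack=0)
Line 5: ['blue', 'quickly'] (min_width=12, slack=0)
Line 6: ['cup', 'memory'] (min_width=10, slack=2)
Line 7: ['dog', 'universe'] (min_width=12, slack=0)
Line 8: ['segment', 'bus'] (min_width=11, slack=1)
Line 9: ['cherry'] (min_width=6, slack=6)
Line 10: ['keyboard'] (min_width=8, slack=4)
Line 11: ['take', 'old', 'old'] (min_width=12, slack=0)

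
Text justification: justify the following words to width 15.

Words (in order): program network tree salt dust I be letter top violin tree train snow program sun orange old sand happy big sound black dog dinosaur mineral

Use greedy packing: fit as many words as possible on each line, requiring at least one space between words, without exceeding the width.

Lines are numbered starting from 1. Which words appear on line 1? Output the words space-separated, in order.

Answer: program network

Derivation:
Line 1: ['program', 'network'] (min_width=15, slack=0)
Line 2: ['tree', 'salt', 'dust'] (min_width=14, slack=1)
Line 3: ['I', 'be', 'letter', 'top'] (min_width=15, slack=0)
Line 4: ['violin', 'tree'] (min_width=11, slack=4)
Line 5: ['train', 'snow'] (min_width=10, slack=5)
Line 6: ['program', 'sun'] (min_width=11, slack=4)
Line 7: ['orange', 'old', 'sand'] (min_width=15, slack=0)
Line 8: ['happy', 'big', 'sound'] (min_width=15, slack=0)
Line 9: ['black', 'dog'] (min_width=9, slack=6)
Line 10: ['dinosaur'] (min_width=8, slack=7)
Line 11: ['mineral'] (min_width=7, slack=8)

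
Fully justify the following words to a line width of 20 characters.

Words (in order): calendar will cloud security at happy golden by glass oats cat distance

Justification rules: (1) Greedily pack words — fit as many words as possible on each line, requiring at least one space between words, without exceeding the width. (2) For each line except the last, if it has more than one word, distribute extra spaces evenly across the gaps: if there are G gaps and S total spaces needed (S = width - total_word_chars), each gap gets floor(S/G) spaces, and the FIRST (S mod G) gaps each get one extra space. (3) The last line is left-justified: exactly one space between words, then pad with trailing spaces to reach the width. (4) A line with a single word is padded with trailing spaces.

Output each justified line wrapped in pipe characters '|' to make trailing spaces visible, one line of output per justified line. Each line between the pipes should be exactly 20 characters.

Line 1: ['calendar', 'will', 'cloud'] (min_width=19, slack=1)
Line 2: ['security', 'at', 'happy'] (min_width=17, slack=3)
Line 3: ['golden', 'by', 'glass', 'oats'] (min_width=20, slack=0)
Line 4: ['cat', 'distance'] (min_width=12, slack=8)

Answer: |calendar  will cloud|
|security   at  happy|
|golden by glass oats|
|cat distance        |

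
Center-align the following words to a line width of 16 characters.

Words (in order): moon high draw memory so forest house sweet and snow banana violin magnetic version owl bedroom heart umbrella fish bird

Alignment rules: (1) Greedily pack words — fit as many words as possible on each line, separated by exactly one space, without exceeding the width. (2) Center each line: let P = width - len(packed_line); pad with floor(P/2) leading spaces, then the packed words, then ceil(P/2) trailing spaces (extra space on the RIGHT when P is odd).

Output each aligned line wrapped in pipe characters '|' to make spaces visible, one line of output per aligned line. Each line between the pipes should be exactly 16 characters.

Line 1: ['moon', 'high', 'draw'] (min_width=14, slack=2)
Line 2: ['memory', 'so', 'forest'] (min_width=16, slack=0)
Line 3: ['house', 'sweet', 'and'] (min_width=15, slack=1)
Line 4: ['snow', 'banana'] (min_width=11, slack=5)
Line 5: ['violin', 'magnetic'] (min_width=15, slack=1)
Line 6: ['version', 'owl'] (min_width=11, slack=5)
Line 7: ['bedroom', 'heart'] (min_width=13, slack=3)
Line 8: ['umbrella', 'fish'] (min_width=13, slack=3)
Line 9: ['bird'] (min_width=4, slack=12)

Answer: | moon high draw |
|memory so forest|
|house sweet and |
|  snow banana   |
|violin magnetic |
|  version owl   |
| bedroom heart  |
| umbrella fish  |
|      bird      |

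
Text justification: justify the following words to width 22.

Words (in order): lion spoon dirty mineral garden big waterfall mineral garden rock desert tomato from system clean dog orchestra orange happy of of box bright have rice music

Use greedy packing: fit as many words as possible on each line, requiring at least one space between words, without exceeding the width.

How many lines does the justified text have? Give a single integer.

Answer: 8

Derivation:
Line 1: ['lion', 'spoon', 'dirty'] (min_width=16, slack=6)
Line 2: ['mineral', 'garden', 'big'] (min_width=18, slack=4)
Line 3: ['waterfall', 'mineral'] (min_width=17, slack=5)
Line 4: ['garden', 'rock', 'desert'] (min_width=18, slack=4)
Line 5: ['tomato', 'from', 'system'] (min_width=18, slack=4)
Line 6: ['clean', 'dog', 'orchestra'] (min_width=19, slack=3)
Line 7: ['orange', 'happy', 'of', 'of', 'box'] (min_width=22, slack=0)
Line 8: ['bright', 'have', 'rice', 'music'] (min_width=22, slack=0)
Total lines: 8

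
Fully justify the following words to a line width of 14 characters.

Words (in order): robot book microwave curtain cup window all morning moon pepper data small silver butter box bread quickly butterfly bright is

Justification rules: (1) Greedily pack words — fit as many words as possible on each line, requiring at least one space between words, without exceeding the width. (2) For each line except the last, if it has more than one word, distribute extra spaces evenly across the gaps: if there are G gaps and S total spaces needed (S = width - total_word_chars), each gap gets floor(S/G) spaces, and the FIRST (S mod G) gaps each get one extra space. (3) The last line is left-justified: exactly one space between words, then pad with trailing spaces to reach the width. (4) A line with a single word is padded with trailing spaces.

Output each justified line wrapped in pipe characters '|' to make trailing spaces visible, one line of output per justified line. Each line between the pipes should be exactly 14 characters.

Answer: |robot     book|
|microwave     |
|curtain    cup|
|window     all|
|morning   moon|
|pepper    data|
|small   silver|
|butter     box|
|bread  quickly|
|butterfly     |
|bright is     |

Derivation:
Line 1: ['robot', 'book'] (min_width=10, slack=4)
Line 2: ['microwave'] (min_width=9, slack=5)
Line 3: ['curtain', 'cup'] (min_width=11, slack=3)
Line 4: ['window', 'all'] (min_width=10, slack=4)
Line 5: ['morning', 'moon'] (min_width=12, slack=2)
Line 6: ['pepper', 'data'] (min_width=11, slack=3)
Line 7: ['small', 'silver'] (min_width=12, slack=2)
Line 8: ['butter', 'box'] (min_width=10, slack=4)
Line 9: ['bread', 'quickly'] (min_width=13, slack=1)
Line 10: ['butterfly'] (min_width=9, slack=5)
Line 11: ['bright', 'is'] (min_width=9, slack=5)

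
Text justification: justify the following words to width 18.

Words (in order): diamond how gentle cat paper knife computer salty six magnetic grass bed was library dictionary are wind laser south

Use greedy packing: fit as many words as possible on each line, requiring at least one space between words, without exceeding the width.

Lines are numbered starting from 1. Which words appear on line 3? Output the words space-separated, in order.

Answer: computer salty six

Derivation:
Line 1: ['diamond', 'how', 'gentle'] (min_width=18, slack=0)
Line 2: ['cat', 'paper', 'knife'] (min_width=15, slack=3)
Line 3: ['computer', 'salty', 'six'] (min_width=18, slack=0)
Line 4: ['magnetic', 'grass', 'bed'] (min_width=18, slack=0)
Line 5: ['was', 'library'] (min_width=11, slack=7)
Line 6: ['dictionary', 'are'] (min_width=14, slack=4)
Line 7: ['wind', 'laser', 'south'] (min_width=16, slack=2)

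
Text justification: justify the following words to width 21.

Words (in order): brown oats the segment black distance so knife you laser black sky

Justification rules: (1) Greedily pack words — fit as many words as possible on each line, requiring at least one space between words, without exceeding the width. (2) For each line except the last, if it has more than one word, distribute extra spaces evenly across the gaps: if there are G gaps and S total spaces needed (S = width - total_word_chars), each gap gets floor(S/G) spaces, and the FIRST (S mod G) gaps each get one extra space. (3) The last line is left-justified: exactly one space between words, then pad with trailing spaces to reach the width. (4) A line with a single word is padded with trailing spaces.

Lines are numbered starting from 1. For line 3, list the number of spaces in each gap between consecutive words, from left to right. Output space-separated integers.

Line 1: ['brown', 'oats', 'the'] (min_width=14, slack=7)
Line 2: ['segment', 'black'] (min_width=13, slack=8)
Line 3: ['distance', 'so', 'knife', 'you'] (min_width=21, slack=0)
Line 4: ['laser', 'black', 'sky'] (min_width=15, slack=6)

Answer: 1 1 1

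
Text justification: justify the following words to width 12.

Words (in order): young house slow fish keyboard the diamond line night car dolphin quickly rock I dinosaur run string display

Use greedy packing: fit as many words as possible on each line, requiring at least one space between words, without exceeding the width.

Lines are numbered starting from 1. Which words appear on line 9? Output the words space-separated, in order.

Answer: run string

Derivation:
Line 1: ['young', 'house'] (min_width=11, slack=1)
Line 2: ['slow', 'fish'] (min_width=9, slack=3)
Line 3: ['keyboard', 'the'] (min_width=12, slack=0)
Line 4: ['diamond', 'line'] (min_width=12, slack=0)
Line 5: ['night', 'car'] (min_width=9, slack=3)
Line 6: ['dolphin'] (min_width=7, slack=5)
Line 7: ['quickly', 'rock'] (min_width=12, slack=0)
Line 8: ['I', 'dinosaur'] (min_width=10, slack=2)
Line 9: ['run', 'string'] (min_width=10, slack=2)
Line 10: ['display'] (min_width=7, slack=5)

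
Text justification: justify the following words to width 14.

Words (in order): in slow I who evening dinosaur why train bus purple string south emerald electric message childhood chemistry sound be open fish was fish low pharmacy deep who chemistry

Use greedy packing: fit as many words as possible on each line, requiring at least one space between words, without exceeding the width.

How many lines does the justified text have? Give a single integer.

Line 1: ['in', 'slow', 'I', 'who'] (min_width=13, slack=1)
Line 2: ['evening'] (min_width=7, slack=7)
Line 3: ['dinosaur', 'why'] (min_width=12, slack=2)
Line 4: ['train', 'bus'] (min_width=9, slack=5)
Line 5: ['purple', 'string'] (min_width=13, slack=1)
Line 6: ['south', 'emerald'] (min_width=13, slack=1)
Line 7: ['electric'] (min_width=8, slack=6)
Line 8: ['message'] (min_width=7, slack=7)
Line 9: ['childhood'] (min_width=9, slack=5)
Line 10: ['chemistry'] (min_width=9, slack=5)
Line 11: ['sound', 'be', 'open'] (min_width=13, slack=1)
Line 12: ['fish', 'was', 'fish'] (min_width=13, slack=1)
Line 13: ['low', 'pharmacy'] (min_width=12, slack=2)
Line 14: ['deep', 'who'] (min_width=8, slack=6)
Line 15: ['chemistry'] (min_width=9, slack=5)
Total lines: 15

Answer: 15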